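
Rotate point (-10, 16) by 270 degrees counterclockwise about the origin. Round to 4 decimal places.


x' = -10*cos(270) - 16*sin(270) = 16
y' = -10*sin(270) + 16*cos(270) = 10

(16, 10)


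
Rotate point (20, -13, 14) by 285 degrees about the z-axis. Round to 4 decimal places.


x' = 20*cos(285) - -13*sin(285) = -7.3807
y' = 20*sin(285) + -13*cos(285) = -22.6832
z' = 14

(-7.3807, -22.6832, 14)


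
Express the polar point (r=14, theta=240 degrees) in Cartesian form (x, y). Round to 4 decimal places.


x = 14 * cos(240) = -7
y = 14 * sin(240) = -12.1244

(-7, -12.1244)


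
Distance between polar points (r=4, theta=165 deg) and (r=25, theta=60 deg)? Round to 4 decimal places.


d = sqrt(r1^2 + r2^2 - 2*r1*r2*cos(t2-t1))
d = sqrt(4^2 + 25^2 - 2*4*25*cos(60-165)) = 26.3204

26.3204


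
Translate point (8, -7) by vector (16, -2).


Translation: (x+dx, y+dy) = (8+16, -7+-2) = (24, -9)

(24, -9)


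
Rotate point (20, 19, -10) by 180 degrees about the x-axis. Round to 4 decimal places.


x' = 20
y' = 19*cos(180) - -10*sin(180) = -19
z' = 19*sin(180) + -10*cos(180) = 10

(20, -19, 10)


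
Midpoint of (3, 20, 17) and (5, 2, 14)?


Midpoint = ((3+5)/2, (20+2)/2, (17+14)/2) = (4, 11, 15.5)

(4, 11, 15.5)


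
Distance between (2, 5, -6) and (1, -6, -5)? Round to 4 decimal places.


d = sqrt((1-2)^2 + (-6-5)^2 + (-5--6)^2) = 11.0905

11.0905


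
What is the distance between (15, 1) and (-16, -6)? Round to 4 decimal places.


d = sqrt((-16-15)^2 + (-6-1)^2) = 31.7805

31.7805


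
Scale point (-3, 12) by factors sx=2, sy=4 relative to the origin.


Scaling: (x*sx, y*sy) = (-3*2, 12*4) = (-6, 48)

(-6, 48)


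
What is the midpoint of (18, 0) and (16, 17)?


Midpoint = ((18+16)/2, (0+17)/2) = (17, 8.5)

(17, 8.5)


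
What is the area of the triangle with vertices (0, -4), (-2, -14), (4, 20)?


Area = |x1(y2-y3) + x2(y3-y1) + x3(y1-y2)| / 2
= |0*(-14-20) + -2*(20--4) + 4*(-4--14)| / 2
= 4

4


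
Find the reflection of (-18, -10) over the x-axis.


Reflection across x-axis: (x, y) -> (x, -y)
(-18, -10) -> (-18, 10)

(-18, 10)


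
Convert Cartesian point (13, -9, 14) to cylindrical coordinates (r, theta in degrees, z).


r = sqrt(13^2 + (-9)^2) = 15.8114
theta = atan2(-9, 13) = 325.3048 deg
z = 14

r = 15.8114, theta = 325.3048 deg, z = 14


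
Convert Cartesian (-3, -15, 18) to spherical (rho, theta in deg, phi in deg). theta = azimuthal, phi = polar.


rho = sqrt((-3)^2 + (-15)^2 + 18^2) = 23.622
theta = atan2(-15, -3) = 258.6901 deg
phi = acos(18/23.622) = 40.3591 deg

rho = 23.622, theta = 258.6901 deg, phi = 40.3591 deg


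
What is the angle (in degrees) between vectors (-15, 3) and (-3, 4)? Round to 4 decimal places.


dot = -15*-3 + 3*4 = 57
|u| = 15.2971, |v| = 5
cos(angle) = 0.7452
angle = 41.8202 degrees

41.8202 degrees


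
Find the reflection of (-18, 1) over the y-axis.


Reflection across y-axis: (x, y) -> (-x, y)
(-18, 1) -> (18, 1)

(18, 1)


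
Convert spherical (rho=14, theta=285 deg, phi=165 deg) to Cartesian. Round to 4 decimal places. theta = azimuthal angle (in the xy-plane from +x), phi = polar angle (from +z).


x = 14 * sin(165) * cos(285) = 0.9378
y = 14 * sin(165) * sin(285) = -3.5
z = 14 * cos(165) = -13.523

(0.9378, -3.5, -13.523)


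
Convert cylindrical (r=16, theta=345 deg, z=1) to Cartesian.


x = 16 * cos(345) = 15.4548
y = 16 * sin(345) = -4.1411
z = 1

(15.4548, -4.1411, 1)


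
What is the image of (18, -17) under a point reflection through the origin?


Reflection through origin: (x, y) -> (-x, -y)
(18, -17) -> (-18, 17)

(-18, 17)


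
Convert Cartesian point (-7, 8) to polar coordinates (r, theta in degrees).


r = sqrt((-7)^2 + 8^2) = 10.6301
theta = atan2(8, -7) = 131.1859 degrees

r = 10.6301, theta = 131.1859 degrees


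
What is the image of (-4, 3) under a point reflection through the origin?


Reflection through origin: (x, y) -> (-x, -y)
(-4, 3) -> (4, -3)

(4, -3)


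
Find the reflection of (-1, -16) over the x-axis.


Reflection across x-axis: (x, y) -> (x, -y)
(-1, -16) -> (-1, 16)

(-1, 16)


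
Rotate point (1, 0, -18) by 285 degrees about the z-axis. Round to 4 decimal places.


x' = 1*cos(285) - 0*sin(285) = 0.2588
y' = 1*sin(285) + 0*cos(285) = -0.9659
z' = -18

(0.2588, -0.9659, -18)


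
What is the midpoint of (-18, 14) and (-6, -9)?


Midpoint = ((-18+-6)/2, (14+-9)/2) = (-12, 2.5)

(-12, 2.5)


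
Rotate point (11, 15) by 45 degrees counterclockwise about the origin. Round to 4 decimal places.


x' = 11*cos(45) - 15*sin(45) = -2.8284
y' = 11*sin(45) + 15*cos(45) = 18.3848

(-2.8284, 18.3848)


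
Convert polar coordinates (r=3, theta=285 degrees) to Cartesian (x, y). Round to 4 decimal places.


x = 3 * cos(285) = 0.7765
y = 3 * sin(285) = -2.8978

(0.7765, -2.8978)


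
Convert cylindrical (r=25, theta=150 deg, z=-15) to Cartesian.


x = 25 * cos(150) = -21.6506
y = 25 * sin(150) = 12.5
z = -15

(-21.6506, 12.5, -15)


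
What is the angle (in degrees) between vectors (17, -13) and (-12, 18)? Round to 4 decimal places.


dot = 17*-12 + -13*18 = -438
|u| = 21.4009, |v| = 21.6333
cos(angle) = -0.9461
angle = 161.0954 degrees

161.0954 degrees


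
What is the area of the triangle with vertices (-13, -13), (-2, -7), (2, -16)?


Area = |x1(y2-y3) + x2(y3-y1) + x3(y1-y2)| / 2
= |-13*(-7--16) + -2*(-16--13) + 2*(-13--7)| / 2
= 61.5

61.5


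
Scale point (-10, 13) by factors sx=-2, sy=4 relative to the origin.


Scaling: (x*sx, y*sy) = (-10*-2, 13*4) = (20, 52)

(20, 52)


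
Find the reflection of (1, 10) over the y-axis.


Reflection across y-axis: (x, y) -> (-x, y)
(1, 10) -> (-1, 10)

(-1, 10)


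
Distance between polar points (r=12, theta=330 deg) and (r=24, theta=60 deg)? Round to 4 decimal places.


d = sqrt(r1^2 + r2^2 - 2*r1*r2*cos(t2-t1))
d = sqrt(12^2 + 24^2 - 2*12*24*cos(60-330)) = 26.8328

26.8328


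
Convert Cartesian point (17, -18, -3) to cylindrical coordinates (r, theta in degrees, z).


r = sqrt(17^2 + (-18)^2) = 24.7588
theta = atan2(-18, 17) = 313.3634 deg
z = -3

r = 24.7588, theta = 313.3634 deg, z = -3


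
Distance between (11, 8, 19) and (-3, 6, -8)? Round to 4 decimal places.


d = sqrt((-3-11)^2 + (6-8)^2 + (-8-19)^2) = 30.4795

30.4795


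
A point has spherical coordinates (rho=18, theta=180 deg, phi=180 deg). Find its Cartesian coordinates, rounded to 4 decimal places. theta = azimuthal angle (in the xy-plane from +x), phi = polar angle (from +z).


x = 18 * sin(180) * cos(180) = 0
y = 18 * sin(180) * sin(180) = 0
z = 18 * cos(180) = -18

(0, 0, -18)


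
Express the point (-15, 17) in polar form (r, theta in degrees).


r = sqrt((-15)^2 + 17^2) = 22.6716
theta = atan2(17, -15) = 131.4237 degrees

r = 22.6716, theta = 131.4237 degrees


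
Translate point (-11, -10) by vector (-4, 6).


Translation: (x+dx, y+dy) = (-11+-4, -10+6) = (-15, -4)

(-15, -4)


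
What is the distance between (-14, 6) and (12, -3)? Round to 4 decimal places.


d = sqrt((12--14)^2 + (-3-6)^2) = 27.5136

27.5136


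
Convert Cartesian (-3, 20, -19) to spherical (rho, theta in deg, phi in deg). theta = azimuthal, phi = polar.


rho = sqrt((-3)^2 + 20^2 + (-19)^2) = 27.7489
theta = atan2(20, -3) = 98.5308 deg
phi = acos(-19/27.7489) = 133.213 deg

rho = 27.7489, theta = 98.5308 deg, phi = 133.213 deg


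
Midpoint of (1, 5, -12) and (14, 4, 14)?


Midpoint = ((1+14)/2, (5+4)/2, (-12+14)/2) = (7.5, 4.5, 1)

(7.5, 4.5, 1)


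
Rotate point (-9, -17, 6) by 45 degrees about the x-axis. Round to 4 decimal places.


x' = -9
y' = -17*cos(45) - 6*sin(45) = -16.2635
z' = -17*sin(45) + 6*cos(45) = -7.7782

(-9, -16.2635, -7.7782)


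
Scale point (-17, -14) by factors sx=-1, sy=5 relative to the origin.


Scaling: (x*sx, y*sy) = (-17*-1, -14*5) = (17, -70)

(17, -70)


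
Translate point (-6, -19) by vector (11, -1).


Translation: (x+dx, y+dy) = (-6+11, -19+-1) = (5, -20)

(5, -20)


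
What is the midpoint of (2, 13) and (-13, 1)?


Midpoint = ((2+-13)/2, (13+1)/2) = (-5.5, 7)

(-5.5, 7)


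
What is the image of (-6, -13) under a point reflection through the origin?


Reflection through origin: (x, y) -> (-x, -y)
(-6, -13) -> (6, 13)

(6, 13)


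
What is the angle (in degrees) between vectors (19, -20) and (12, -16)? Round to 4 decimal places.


dot = 19*12 + -20*-16 = 548
|u| = 27.5862, |v| = 20
cos(angle) = 0.9932
angle = 6.6613 degrees

6.6613 degrees


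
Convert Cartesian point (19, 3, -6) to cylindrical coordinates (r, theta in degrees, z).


r = sqrt(19^2 + 3^2) = 19.2354
theta = atan2(3, 19) = 8.9726 deg
z = -6

r = 19.2354, theta = 8.9726 deg, z = -6


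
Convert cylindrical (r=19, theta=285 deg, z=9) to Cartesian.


x = 19 * cos(285) = 4.9176
y = 19 * sin(285) = -18.3526
z = 9

(4.9176, -18.3526, 9)


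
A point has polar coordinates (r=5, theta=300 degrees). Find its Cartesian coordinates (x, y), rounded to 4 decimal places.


x = 5 * cos(300) = 2.5
y = 5 * sin(300) = -4.3301

(2.5, -4.3301)


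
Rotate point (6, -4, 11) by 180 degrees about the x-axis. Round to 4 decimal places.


x' = 6
y' = -4*cos(180) - 11*sin(180) = 4
z' = -4*sin(180) + 11*cos(180) = -11

(6, 4, -11)


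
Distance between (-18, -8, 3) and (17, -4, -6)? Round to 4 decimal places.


d = sqrt((17--18)^2 + (-4--8)^2 + (-6-3)^2) = 36.3593

36.3593


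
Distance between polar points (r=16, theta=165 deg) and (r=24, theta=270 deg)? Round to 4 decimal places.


d = sqrt(r1^2 + r2^2 - 2*r1*r2*cos(t2-t1))
d = sqrt(16^2 + 24^2 - 2*16*24*cos(270-165)) = 32.1057

32.1057


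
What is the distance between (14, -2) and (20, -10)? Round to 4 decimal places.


d = sqrt((20-14)^2 + (-10--2)^2) = 10

10


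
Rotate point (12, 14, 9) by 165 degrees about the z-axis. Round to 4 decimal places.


x' = 12*cos(165) - 14*sin(165) = -15.2146
y' = 12*sin(165) + 14*cos(165) = -10.4171
z' = 9

(-15.2146, -10.4171, 9)


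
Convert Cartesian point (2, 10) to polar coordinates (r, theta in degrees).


r = sqrt(2^2 + 10^2) = 10.198
theta = atan2(10, 2) = 78.6901 degrees

r = 10.198, theta = 78.6901 degrees


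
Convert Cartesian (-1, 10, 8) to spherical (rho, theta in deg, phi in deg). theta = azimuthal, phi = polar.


rho = sqrt((-1)^2 + 10^2 + 8^2) = 12.8452
theta = atan2(10, -1) = 95.7106 deg
phi = acos(8/12.8452) = 51.4792 deg

rho = 12.8452, theta = 95.7106 deg, phi = 51.4792 deg


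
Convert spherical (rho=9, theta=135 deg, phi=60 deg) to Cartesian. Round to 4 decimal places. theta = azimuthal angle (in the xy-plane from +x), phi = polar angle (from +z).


x = 9 * sin(60) * cos(135) = -5.5114
y = 9 * sin(60) * sin(135) = 5.5114
z = 9 * cos(60) = 4.5

(-5.5114, 5.5114, 4.5)


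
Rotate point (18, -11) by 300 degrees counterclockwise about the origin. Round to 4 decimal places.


x' = 18*cos(300) - -11*sin(300) = -0.5263
y' = 18*sin(300) + -11*cos(300) = -21.0885

(-0.5263, -21.0885)


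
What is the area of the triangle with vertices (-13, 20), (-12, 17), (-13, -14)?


Area = |x1(y2-y3) + x2(y3-y1) + x3(y1-y2)| / 2
= |-13*(17--14) + -12*(-14-20) + -13*(20-17)| / 2
= 17

17


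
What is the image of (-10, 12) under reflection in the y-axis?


Reflection across y-axis: (x, y) -> (-x, y)
(-10, 12) -> (10, 12)

(10, 12)


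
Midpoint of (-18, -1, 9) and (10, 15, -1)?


Midpoint = ((-18+10)/2, (-1+15)/2, (9+-1)/2) = (-4, 7, 4)

(-4, 7, 4)


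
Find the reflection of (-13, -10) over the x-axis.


Reflection across x-axis: (x, y) -> (x, -y)
(-13, -10) -> (-13, 10)

(-13, 10)


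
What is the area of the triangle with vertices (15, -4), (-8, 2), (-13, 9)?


Area = |x1(y2-y3) + x2(y3-y1) + x3(y1-y2)| / 2
= |15*(2-9) + -8*(9--4) + -13*(-4-2)| / 2
= 65.5

65.5


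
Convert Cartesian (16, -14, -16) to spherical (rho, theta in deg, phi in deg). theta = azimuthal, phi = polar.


rho = sqrt(16^2 + (-14)^2 + (-16)^2) = 26.6083
theta = atan2(-14, 16) = 318.8141 deg
phi = acos(-16/26.6083) = 126.9643 deg

rho = 26.6083, theta = 318.8141 deg, phi = 126.9643 deg


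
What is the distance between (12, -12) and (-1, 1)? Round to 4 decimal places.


d = sqrt((-1-12)^2 + (1--12)^2) = 18.3848

18.3848


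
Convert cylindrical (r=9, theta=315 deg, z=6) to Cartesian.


x = 9 * cos(315) = 6.364
y = 9 * sin(315) = -6.364
z = 6

(6.364, -6.364, 6)


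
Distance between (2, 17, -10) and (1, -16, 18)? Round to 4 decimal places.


d = sqrt((1-2)^2 + (-16-17)^2 + (18--10)^2) = 43.2897

43.2897


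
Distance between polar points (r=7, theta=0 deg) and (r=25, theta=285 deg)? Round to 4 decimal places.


d = sqrt(r1^2 + r2^2 - 2*r1*r2*cos(t2-t1))
d = sqrt(7^2 + 25^2 - 2*7*25*cos(285-0)) = 24.154

24.154


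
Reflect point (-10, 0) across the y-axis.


Reflection across y-axis: (x, y) -> (-x, y)
(-10, 0) -> (10, 0)

(10, 0)


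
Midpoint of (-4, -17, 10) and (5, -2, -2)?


Midpoint = ((-4+5)/2, (-17+-2)/2, (10+-2)/2) = (0.5, -9.5, 4)

(0.5, -9.5, 4)


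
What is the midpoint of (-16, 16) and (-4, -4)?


Midpoint = ((-16+-4)/2, (16+-4)/2) = (-10, 6)

(-10, 6)


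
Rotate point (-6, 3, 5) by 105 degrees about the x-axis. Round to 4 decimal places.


x' = -6
y' = 3*cos(105) - 5*sin(105) = -5.6061
z' = 3*sin(105) + 5*cos(105) = 1.6037

(-6, -5.6061, 1.6037)


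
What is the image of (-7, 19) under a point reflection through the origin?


Reflection through origin: (x, y) -> (-x, -y)
(-7, 19) -> (7, -19)

(7, -19)


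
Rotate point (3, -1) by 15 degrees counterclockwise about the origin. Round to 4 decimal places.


x' = 3*cos(15) - -1*sin(15) = 3.1566
y' = 3*sin(15) + -1*cos(15) = -0.1895

(3.1566, -0.1895)


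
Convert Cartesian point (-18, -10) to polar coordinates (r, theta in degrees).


r = sqrt((-18)^2 + (-10)^2) = 20.5913
theta = atan2(-10, -18) = 209.0546 degrees

r = 20.5913, theta = 209.0546 degrees


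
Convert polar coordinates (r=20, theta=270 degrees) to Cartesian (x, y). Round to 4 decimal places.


x = 20 * cos(270) = 0
y = 20 * sin(270) = -20

(0, -20)


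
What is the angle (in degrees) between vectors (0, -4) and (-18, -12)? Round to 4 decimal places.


dot = 0*-18 + -4*-12 = 48
|u| = 4, |v| = 21.6333
cos(angle) = 0.5547
angle = 56.3099 degrees

56.3099 degrees


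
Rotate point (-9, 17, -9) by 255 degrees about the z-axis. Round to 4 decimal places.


x' = -9*cos(255) - 17*sin(255) = 18.7501
y' = -9*sin(255) + 17*cos(255) = 4.2934
z' = -9

(18.7501, 4.2934, -9)


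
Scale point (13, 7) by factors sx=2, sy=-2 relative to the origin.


Scaling: (x*sx, y*sy) = (13*2, 7*-2) = (26, -14)

(26, -14)


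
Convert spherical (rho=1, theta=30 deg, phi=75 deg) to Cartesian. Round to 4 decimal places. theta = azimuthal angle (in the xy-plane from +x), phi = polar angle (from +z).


x = 1 * sin(75) * cos(30) = 0.8365
y = 1 * sin(75) * sin(30) = 0.483
z = 1 * cos(75) = 0.2588

(0.8365, 0.483, 0.2588)


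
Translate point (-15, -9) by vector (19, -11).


Translation: (x+dx, y+dy) = (-15+19, -9+-11) = (4, -20)

(4, -20)


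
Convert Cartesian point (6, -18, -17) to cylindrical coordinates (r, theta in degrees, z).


r = sqrt(6^2 + (-18)^2) = 18.9737
theta = atan2(-18, 6) = 288.4349 deg
z = -17

r = 18.9737, theta = 288.4349 deg, z = -17


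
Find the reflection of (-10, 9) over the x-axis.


Reflection across x-axis: (x, y) -> (x, -y)
(-10, 9) -> (-10, -9)

(-10, -9)


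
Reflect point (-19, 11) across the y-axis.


Reflection across y-axis: (x, y) -> (-x, y)
(-19, 11) -> (19, 11)

(19, 11)


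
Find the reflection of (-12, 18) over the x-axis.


Reflection across x-axis: (x, y) -> (x, -y)
(-12, 18) -> (-12, -18)

(-12, -18)


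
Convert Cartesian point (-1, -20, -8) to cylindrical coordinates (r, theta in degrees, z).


r = sqrt((-1)^2 + (-20)^2) = 20.025
theta = atan2(-20, -1) = 267.1376 deg
z = -8

r = 20.025, theta = 267.1376 deg, z = -8


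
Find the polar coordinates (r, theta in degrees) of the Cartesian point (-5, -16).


r = sqrt((-5)^2 + (-16)^2) = 16.7631
theta = atan2(-16, -5) = 252.646 degrees

r = 16.7631, theta = 252.646 degrees


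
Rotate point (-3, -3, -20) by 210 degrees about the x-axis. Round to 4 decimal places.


x' = -3
y' = -3*cos(210) - -20*sin(210) = -7.4019
z' = -3*sin(210) + -20*cos(210) = 18.8205

(-3, -7.4019, 18.8205)


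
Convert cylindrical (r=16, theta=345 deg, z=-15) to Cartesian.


x = 16 * cos(345) = 15.4548
y = 16 * sin(345) = -4.1411
z = -15

(15.4548, -4.1411, -15)


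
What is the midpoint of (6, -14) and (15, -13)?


Midpoint = ((6+15)/2, (-14+-13)/2) = (10.5, -13.5)

(10.5, -13.5)


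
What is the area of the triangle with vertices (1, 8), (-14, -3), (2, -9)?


Area = |x1(y2-y3) + x2(y3-y1) + x3(y1-y2)| / 2
= |1*(-3--9) + -14*(-9-8) + 2*(8--3)| / 2
= 133

133


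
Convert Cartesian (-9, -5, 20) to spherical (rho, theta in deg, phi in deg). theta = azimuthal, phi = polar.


rho = sqrt((-9)^2 + (-5)^2 + 20^2) = 22.4944
theta = atan2(-5, -9) = 209.0546 deg
phi = acos(20/22.4944) = 27.2386 deg

rho = 22.4944, theta = 209.0546 deg, phi = 27.2386 deg


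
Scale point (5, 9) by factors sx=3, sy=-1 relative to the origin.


Scaling: (x*sx, y*sy) = (5*3, 9*-1) = (15, -9)

(15, -9)


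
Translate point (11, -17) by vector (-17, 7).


Translation: (x+dx, y+dy) = (11+-17, -17+7) = (-6, -10)

(-6, -10)


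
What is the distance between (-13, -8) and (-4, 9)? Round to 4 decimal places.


d = sqrt((-4--13)^2 + (9--8)^2) = 19.2354

19.2354


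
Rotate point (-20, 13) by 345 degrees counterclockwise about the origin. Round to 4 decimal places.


x' = -20*cos(345) - 13*sin(345) = -15.9539
y' = -20*sin(345) + 13*cos(345) = 17.7334

(-15.9539, 17.7334)


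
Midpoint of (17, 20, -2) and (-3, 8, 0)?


Midpoint = ((17+-3)/2, (20+8)/2, (-2+0)/2) = (7, 14, -1)

(7, 14, -1)


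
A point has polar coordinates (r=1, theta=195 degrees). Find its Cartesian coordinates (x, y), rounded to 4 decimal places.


x = 1 * cos(195) = -0.9659
y = 1 * sin(195) = -0.2588

(-0.9659, -0.2588)


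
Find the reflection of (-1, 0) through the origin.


Reflection through origin: (x, y) -> (-x, -y)
(-1, 0) -> (1, 0)

(1, 0)


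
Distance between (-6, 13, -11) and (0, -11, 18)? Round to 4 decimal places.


d = sqrt((0--6)^2 + (-11-13)^2 + (18--11)^2) = 38.1182

38.1182


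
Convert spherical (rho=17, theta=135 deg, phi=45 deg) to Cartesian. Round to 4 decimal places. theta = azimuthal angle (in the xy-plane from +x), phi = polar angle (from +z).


x = 17 * sin(45) * cos(135) = -8.5
y = 17 * sin(45) * sin(135) = 8.5
z = 17 * cos(45) = 12.0208

(-8.5, 8.5, 12.0208)


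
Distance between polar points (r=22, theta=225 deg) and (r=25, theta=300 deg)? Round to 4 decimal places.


d = sqrt(r1^2 + r2^2 - 2*r1*r2*cos(t2-t1))
d = sqrt(22^2 + 25^2 - 2*22*25*cos(300-225)) = 28.7106

28.7106


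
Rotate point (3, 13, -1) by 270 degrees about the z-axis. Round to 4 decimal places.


x' = 3*cos(270) - 13*sin(270) = 13
y' = 3*sin(270) + 13*cos(270) = -3
z' = -1

(13, -3, -1)


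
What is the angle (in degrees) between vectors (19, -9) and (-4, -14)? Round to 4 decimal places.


dot = 19*-4 + -9*-14 = 50
|u| = 21.0238, |v| = 14.5602
cos(angle) = 0.1633
angle = 80.5992 degrees

80.5992 degrees


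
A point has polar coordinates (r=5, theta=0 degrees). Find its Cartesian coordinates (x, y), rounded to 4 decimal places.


x = 5 * cos(0) = 5
y = 5 * sin(0) = 0

(5, 0)


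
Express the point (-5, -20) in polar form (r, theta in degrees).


r = sqrt((-5)^2 + (-20)^2) = 20.6155
theta = atan2(-20, -5) = 255.9638 degrees

r = 20.6155, theta = 255.9638 degrees


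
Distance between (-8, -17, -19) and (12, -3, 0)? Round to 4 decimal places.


d = sqrt((12--8)^2 + (-3--17)^2 + (0--19)^2) = 30.9354

30.9354


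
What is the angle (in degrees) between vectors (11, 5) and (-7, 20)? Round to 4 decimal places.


dot = 11*-7 + 5*20 = 23
|u| = 12.083, |v| = 21.1896
cos(angle) = 0.0898
angle = 84.8461 degrees

84.8461 degrees


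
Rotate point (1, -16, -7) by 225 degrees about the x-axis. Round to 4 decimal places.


x' = 1
y' = -16*cos(225) - -7*sin(225) = 6.364
z' = -16*sin(225) + -7*cos(225) = 16.2635

(1, 6.364, 16.2635)


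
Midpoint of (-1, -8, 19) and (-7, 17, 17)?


Midpoint = ((-1+-7)/2, (-8+17)/2, (19+17)/2) = (-4, 4.5, 18)

(-4, 4.5, 18)


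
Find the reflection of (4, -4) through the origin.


Reflection through origin: (x, y) -> (-x, -y)
(4, -4) -> (-4, 4)

(-4, 4)


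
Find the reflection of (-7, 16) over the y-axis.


Reflection across y-axis: (x, y) -> (-x, y)
(-7, 16) -> (7, 16)

(7, 16)


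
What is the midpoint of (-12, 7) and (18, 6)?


Midpoint = ((-12+18)/2, (7+6)/2) = (3, 6.5)

(3, 6.5)


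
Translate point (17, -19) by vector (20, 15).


Translation: (x+dx, y+dy) = (17+20, -19+15) = (37, -4)

(37, -4)


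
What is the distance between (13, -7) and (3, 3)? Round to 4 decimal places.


d = sqrt((3-13)^2 + (3--7)^2) = 14.1421

14.1421


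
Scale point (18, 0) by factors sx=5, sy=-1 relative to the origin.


Scaling: (x*sx, y*sy) = (18*5, 0*-1) = (90, 0)

(90, 0)


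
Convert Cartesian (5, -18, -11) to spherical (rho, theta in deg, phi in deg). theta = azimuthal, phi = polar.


rho = sqrt(5^2 + (-18)^2 + (-11)^2) = 21.6795
theta = atan2(-18, 5) = 285.5241 deg
phi = acos(-11/21.6795) = 120.4903 deg

rho = 21.6795, theta = 285.5241 deg, phi = 120.4903 deg


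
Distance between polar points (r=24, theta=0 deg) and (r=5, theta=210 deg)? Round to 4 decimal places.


d = sqrt(r1^2 + r2^2 - 2*r1*r2*cos(t2-t1))
d = sqrt(24^2 + 5^2 - 2*24*5*cos(210-0)) = 28.4402

28.4402


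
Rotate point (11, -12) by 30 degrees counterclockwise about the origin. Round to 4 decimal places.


x' = 11*cos(30) - -12*sin(30) = 15.5263
y' = 11*sin(30) + -12*cos(30) = -4.8923

(15.5263, -4.8923)


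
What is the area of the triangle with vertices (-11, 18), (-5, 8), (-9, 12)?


Area = |x1(y2-y3) + x2(y3-y1) + x3(y1-y2)| / 2
= |-11*(8-12) + -5*(12-18) + -9*(18-8)| / 2
= 8

8


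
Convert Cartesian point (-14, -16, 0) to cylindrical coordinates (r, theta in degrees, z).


r = sqrt((-14)^2 + (-16)^2) = 21.2603
theta = atan2(-16, -14) = 228.8141 deg
z = 0

r = 21.2603, theta = 228.8141 deg, z = 0


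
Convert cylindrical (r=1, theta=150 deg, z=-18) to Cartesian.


x = 1 * cos(150) = -0.866
y = 1 * sin(150) = 0.5
z = -18

(-0.866, 0.5, -18)


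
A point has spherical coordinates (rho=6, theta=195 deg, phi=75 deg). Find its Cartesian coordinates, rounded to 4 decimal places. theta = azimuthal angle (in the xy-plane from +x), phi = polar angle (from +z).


x = 6 * sin(75) * cos(195) = -5.5981
y = 6 * sin(75) * sin(195) = -1.5
z = 6 * cos(75) = 1.5529

(-5.5981, -1.5, 1.5529)


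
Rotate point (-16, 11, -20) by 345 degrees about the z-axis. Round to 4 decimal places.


x' = -16*cos(345) - 11*sin(345) = -12.6078
y' = -16*sin(345) + 11*cos(345) = 14.7663
z' = -20

(-12.6078, 14.7663, -20)


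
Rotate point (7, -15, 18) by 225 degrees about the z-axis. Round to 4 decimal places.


x' = 7*cos(225) - -15*sin(225) = -15.5563
y' = 7*sin(225) + -15*cos(225) = 5.6569
z' = 18

(-15.5563, 5.6569, 18)


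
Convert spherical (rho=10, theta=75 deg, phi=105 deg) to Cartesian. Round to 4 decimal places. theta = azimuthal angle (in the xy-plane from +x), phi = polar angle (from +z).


x = 10 * sin(105) * cos(75) = 2.5
y = 10 * sin(105) * sin(75) = 9.3301
z = 10 * cos(105) = -2.5882

(2.5, 9.3301, -2.5882)


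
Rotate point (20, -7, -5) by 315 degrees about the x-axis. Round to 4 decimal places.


x' = 20
y' = -7*cos(315) - -5*sin(315) = -8.4853
z' = -7*sin(315) + -5*cos(315) = 1.4142

(20, -8.4853, 1.4142)


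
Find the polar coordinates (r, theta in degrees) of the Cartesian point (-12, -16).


r = sqrt((-12)^2 + (-16)^2) = 20
theta = atan2(-16, -12) = 233.1301 degrees

r = 20, theta = 233.1301 degrees


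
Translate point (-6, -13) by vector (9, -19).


Translation: (x+dx, y+dy) = (-6+9, -13+-19) = (3, -32)

(3, -32)


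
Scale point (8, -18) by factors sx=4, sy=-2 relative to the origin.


Scaling: (x*sx, y*sy) = (8*4, -18*-2) = (32, 36)

(32, 36)


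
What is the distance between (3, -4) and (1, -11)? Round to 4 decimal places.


d = sqrt((1-3)^2 + (-11--4)^2) = 7.2801

7.2801


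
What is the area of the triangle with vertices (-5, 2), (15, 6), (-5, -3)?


Area = |x1(y2-y3) + x2(y3-y1) + x3(y1-y2)| / 2
= |-5*(6--3) + 15*(-3-2) + -5*(2-6)| / 2
= 50

50


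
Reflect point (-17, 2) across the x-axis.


Reflection across x-axis: (x, y) -> (x, -y)
(-17, 2) -> (-17, -2)

(-17, -2)


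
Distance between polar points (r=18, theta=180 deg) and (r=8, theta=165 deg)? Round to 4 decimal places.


d = sqrt(r1^2 + r2^2 - 2*r1*r2*cos(t2-t1))
d = sqrt(18^2 + 8^2 - 2*18*8*cos(165-180)) = 10.4792

10.4792


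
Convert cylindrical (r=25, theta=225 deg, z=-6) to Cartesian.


x = 25 * cos(225) = -17.6777
y = 25 * sin(225) = -17.6777
z = -6

(-17.6777, -17.6777, -6)


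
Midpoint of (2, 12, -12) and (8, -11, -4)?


Midpoint = ((2+8)/2, (12+-11)/2, (-12+-4)/2) = (5, 0.5, -8)

(5, 0.5, -8)


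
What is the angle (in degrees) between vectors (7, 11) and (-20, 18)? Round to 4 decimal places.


dot = 7*-20 + 11*18 = 58
|u| = 13.0384, |v| = 26.9072
cos(angle) = 0.1653
angle = 80.484 degrees

80.484 degrees


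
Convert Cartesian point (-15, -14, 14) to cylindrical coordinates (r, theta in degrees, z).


r = sqrt((-15)^2 + (-14)^2) = 20.5183
theta = atan2(-14, -15) = 223.0251 deg
z = 14

r = 20.5183, theta = 223.0251 deg, z = 14


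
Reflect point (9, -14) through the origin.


Reflection through origin: (x, y) -> (-x, -y)
(9, -14) -> (-9, 14)

(-9, 14)


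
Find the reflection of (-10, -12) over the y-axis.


Reflection across y-axis: (x, y) -> (-x, y)
(-10, -12) -> (10, -12)

(10, -12)


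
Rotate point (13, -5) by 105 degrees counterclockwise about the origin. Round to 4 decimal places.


x' = 13*cos(105) - -5*sin(105) = 1.465
y' = 13*sin(105) + -5*cos(105) = 13.8511

(1.465, 13.8511)


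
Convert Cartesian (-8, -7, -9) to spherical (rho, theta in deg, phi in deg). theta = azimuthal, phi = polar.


rho = sqrt((-8)^2 + (-7)^2 + (-9)^2) = 13.9284
theta = atan2(-7, -8) = 221.1859 deg
phi = acos(-9/13.9284) = 130.2529 deg

rho = 13.9284, theta = 221.1859 deg, phi = 130.2529 deg


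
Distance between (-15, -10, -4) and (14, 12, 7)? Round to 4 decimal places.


d = sqrt((14--15)^2 + (12--10)^2 + (7--4)^2) = 38.0263

38.0263


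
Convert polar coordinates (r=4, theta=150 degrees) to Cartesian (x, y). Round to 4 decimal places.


x = 4 * cos(150) = -3.4641
y = 4 * sin(150) = 2

(-3.4641, 2)


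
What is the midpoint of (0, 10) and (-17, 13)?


Midpoint = ((0+-17)/2, (10+13)/2) = (-8.5, 11.5)

(-8.5, 11.5)


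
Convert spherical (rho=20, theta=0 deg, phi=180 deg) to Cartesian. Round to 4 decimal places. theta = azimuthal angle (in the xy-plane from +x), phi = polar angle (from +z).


x = 20 * sin(180) * cos(0) = 0
y = 20 * sin(180) * sin(0) = 0
z = 20 * cos(180) = -20

(0, 0, -20)


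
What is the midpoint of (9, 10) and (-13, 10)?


Midpoint = ((9+-13)/2, (10+10)/2) = (-2, 10)

(-2, 10)


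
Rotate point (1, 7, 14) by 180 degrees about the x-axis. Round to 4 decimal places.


x' = 1
y' = 7*cos(180) - 14*sin(180) = -7
z' = 7*sin(180) + 14*cos(180) = -14

(1, -7, -14)


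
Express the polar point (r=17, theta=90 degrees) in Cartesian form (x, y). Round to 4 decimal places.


x = 17 * cos(90) = 0
y = 17 * sin(90) = 17

(0, 17)


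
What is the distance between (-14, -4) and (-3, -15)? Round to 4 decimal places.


d = sqrt((-3--14)^2 + (-15--4)^2) = 15.5563

15.5563


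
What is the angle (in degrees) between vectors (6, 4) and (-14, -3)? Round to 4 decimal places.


dot = 6*-14 + 4*-3 = -96
|u| = 7.2111, |v| = 14.3178
cos(angle) = -0.9298
angle = 158.4047 degrees

158.4047 degrees


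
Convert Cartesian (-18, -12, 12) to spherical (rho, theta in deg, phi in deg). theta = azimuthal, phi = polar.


rho = sqrt((-18)^2 + (-12)^2 + 12^2) = 24.7386
theta = atan2(-12, -18) = 213.6901 deg
phi = acos(12/24.7386) = 60.9829 deg

rho = 24.7386, theta = 213.6901 deg, phi = 60.9829 deg


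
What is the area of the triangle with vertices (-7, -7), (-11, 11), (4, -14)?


Area = |x1(y2-y3) + x2(y3-y1) + x3(y1-y2)| / 2
= |-7*(11--14) + -11*(-14--7) + 4*(-7-11)| / 2
= 85

85


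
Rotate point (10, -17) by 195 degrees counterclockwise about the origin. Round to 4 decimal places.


x' = 10*cos(195) - -17*sin(195) = -14.0592
y' = 10*sin(195) + -17*cos(195) = 13.8325

(-14.0592, 13.8325)


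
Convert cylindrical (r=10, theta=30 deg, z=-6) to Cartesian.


x = 10 * cos(30) = 8.6603
y = 10 * sin(30) = 5
z = -6

(8.6603, 5, -6)


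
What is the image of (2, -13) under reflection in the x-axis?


Reflection across x-axis: (x, y) -> (x, -y)
(2, -13) -> (2, 13)

(2, 13)


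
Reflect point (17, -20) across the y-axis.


Reflection across y-axis: (x, y) -> (-x, y)
(17, -20) -> (-17, -20)

(-17, -20)


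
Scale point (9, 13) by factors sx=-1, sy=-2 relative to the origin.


Scaling: (x*sx, y*sy) = (9*-1, 13*-2) = (-9, -26)

(-9, -26)


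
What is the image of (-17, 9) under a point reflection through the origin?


Reflection through origin: (x, y) -> (-x, -y)
(-17, 9) -> (17, -9)

(17, -9)


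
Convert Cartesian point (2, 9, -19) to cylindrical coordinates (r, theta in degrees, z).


r = sqrt(2^2 + 9^2) = 9.2195
theta = atan2(9, 2) = 77.4712 deg
z = -19

r = 9.2195, theta = 77.4712 deg, z = -19


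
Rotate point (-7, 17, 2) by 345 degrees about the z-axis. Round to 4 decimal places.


x' = -7*cos(345) - 17*sin(345) = -2.3616
y' = -7*sin(345) + 17*cos(345) = 18.2325
z' = 2

(-2.3616, 18.2325, 2)


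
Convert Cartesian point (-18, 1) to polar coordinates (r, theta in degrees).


r = sqrt((-18)^2 + 1^2) = 18.0278
theta = atan2(1, -18) = 176.8202 degrees

r = 18.0278, theta = 176.8202 degrees


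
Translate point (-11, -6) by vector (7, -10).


Translation: (x+dx, y+dy) = (-11+7, -6+-10) = (-4, -16)

(-4, -16)


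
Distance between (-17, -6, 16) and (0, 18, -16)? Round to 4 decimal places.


d = sqrt((0--17)^2 + (18--6)^2 + (-16-16)^2) = 43.4626

43.4626


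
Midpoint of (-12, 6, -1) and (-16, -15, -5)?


Midpoint = ((-12+-16)/2, (6+-15)/2, (-1+-5)/2) = (-14, -4.5, -3)

(-14, -4.5, -3)


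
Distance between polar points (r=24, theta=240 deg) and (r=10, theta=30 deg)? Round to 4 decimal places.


d = sqrt(r1^2 + r2^2 - 2*r1*r2*cos(t2-t1))
d = sqrt(24^2 + 10^2 - 2*24*10*cos(30-240)) = 33.0408

33.0408


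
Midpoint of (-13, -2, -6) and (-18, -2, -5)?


Midpoint = ((-13+-18)/2, (-2+-2)/2, (-6+-5)/2) = (-15.5, -2, -5.5)

(-15.5, -2, -5.5)


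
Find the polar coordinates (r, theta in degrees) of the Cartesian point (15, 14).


r = sqrt(15^2 + 14^2) = 20.5183
theta = atan2(14, 15) = 43.0251 degrees

r = 20.5183, theta = 43.0251 degrees


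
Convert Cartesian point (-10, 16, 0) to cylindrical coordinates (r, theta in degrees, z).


r = sqrt((-10)^2 + 16^2) = 18.868
theta = atan2(16, -10) = 122.0054 deg
z = 0

r = 18.868, theta = 122.0054 deg, z = 0


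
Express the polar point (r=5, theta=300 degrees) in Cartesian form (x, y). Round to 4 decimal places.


x = 5 * cos(300) = 2.5
y = 5 * sin(300) = -4.3301

(2.5, -4.3301)


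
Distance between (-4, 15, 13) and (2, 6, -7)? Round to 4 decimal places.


d = sqrt((2--4)^2 + (6-15)^2 + (-7-13)^2) = 22.7376

22.7376


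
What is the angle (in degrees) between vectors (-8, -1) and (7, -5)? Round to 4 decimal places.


dot = -8*7 + -1*-5 = -51
|u| = 8.0623, |v| = 8.6023
cos(angle) = -0.7354
angle = 137.3373 degrees

137.3373 degrees


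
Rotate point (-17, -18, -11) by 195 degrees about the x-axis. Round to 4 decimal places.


x' = -17
y' = -18*cos(195) - -11*sin(195) = 14.5397
z' = -18*sin(195) + -11*cos(195) = 15.2839

(-17, 14.5397, 15.2839)


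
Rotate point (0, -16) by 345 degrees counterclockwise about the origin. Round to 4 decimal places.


x' = 0*cos(345) - -16*sin(345) = -4.1411
y' = 0*sin(345) + -16*cos(345) = -15.4548

(-4.1411, -15.4548)


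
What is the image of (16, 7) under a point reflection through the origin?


Reflection through origin: (x, y) -> (-x, -y)
(16, 7) -> (-16, -7)

(-16, -7)


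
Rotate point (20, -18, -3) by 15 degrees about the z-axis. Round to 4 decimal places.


x' = 20*cos(15) - -18*sin(15) = 23.9773
y' = 20*sin(15) + -18*cos(15) = -12.2103
z' = -3

(23.9773, -12.2103, -3)


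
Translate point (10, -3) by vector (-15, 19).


Translation: (x+dx, y+dy) = (10+-15, -3+19) = (-5, 16)

(-5, 16)


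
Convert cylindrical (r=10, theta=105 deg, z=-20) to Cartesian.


x = 10 * cos(105) = -2.5882
y = 10 * sin(105) = 9.6593
z = -20

(-2.5882, 9.6593, -20)


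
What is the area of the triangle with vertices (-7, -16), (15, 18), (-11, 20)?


Area = |x1(y2-y3) + x2(y3-y1) + x3(y1-y2)| / 2
= |-7*(18-20) + 15*(20--16) + -11*(-16-18)| / 2
= 464

464


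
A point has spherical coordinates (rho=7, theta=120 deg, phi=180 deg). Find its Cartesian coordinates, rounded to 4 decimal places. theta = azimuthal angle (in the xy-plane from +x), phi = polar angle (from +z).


x = 7 * sin(180) * cos(120) = 0
y = 7 * sin(180) * sin(120) = 0
z = 7 * cos(180) = -7

(0, 0, -7)


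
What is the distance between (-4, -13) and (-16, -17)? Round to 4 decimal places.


d = sqrt((-16--4)^2 + (-17--13)^2) = 12.6491

12.6491


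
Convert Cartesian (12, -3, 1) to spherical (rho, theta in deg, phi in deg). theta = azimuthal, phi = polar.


rho = sqrt(12^2 + (-3)^2 + 1^2) = 12.4097
theta = atan2(-3, 12) = 345.9638 deg
phi = acos(1/12.4097) = 85.378 deg

rho = 12.4097, theta = 345.9638 deg, phi = 85.378 deg


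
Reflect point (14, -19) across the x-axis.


Reflection across x-axis: (x, y) -> (x, -y)
(14, -19) -> (14, 19)

(14, 19)


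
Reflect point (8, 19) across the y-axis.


Reflection across y-axis: (x, y) -> (-x, y)
(8, 19) -> (-8, 19)

(-8, 19)


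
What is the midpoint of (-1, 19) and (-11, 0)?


Midpoint = ((-1+-11)/2, (19+0)/2) = (-6, 9.5)

(-6, 9.5)


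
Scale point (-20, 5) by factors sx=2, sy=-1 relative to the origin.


Scaling: (x*sx, y*sy) = (-20*2, 5*-1) = (-40, -5)

(-40, -5)


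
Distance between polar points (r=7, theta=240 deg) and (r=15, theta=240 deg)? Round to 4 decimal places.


d = sqrt(r1^2 + r2^2 - 2*r1*r2*cos(t2-t1))
d = sqrt(7^2 + 15^2 - 2*7*15*cos(240-240)) = 8

8


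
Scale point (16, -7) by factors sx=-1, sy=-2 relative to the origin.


Scaling: (x*sx, y*sy) = (16*-1, -7*-2) = (-16, 14)

(-16, 14)


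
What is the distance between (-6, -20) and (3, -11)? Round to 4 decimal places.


d = sqrt((3--6)^2 + (-11--20)^2) = 12.7279

12.7279


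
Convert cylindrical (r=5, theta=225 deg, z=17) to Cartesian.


x = 5 * cos(225) = -3.5355
y = 5 * sin(225) = -3.5355
z = 17

(-3.5355, -3.5355, 17)


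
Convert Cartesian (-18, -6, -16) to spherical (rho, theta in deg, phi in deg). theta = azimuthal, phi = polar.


rho = sqrt((-18)^2 + (-6)^2 + (-16)^2) = 24.8193
theta = atan2(-6, -18) = 198.4349 deg
phi = acos(-16/24.8193) = 130.1401 deg

rho = 24.8193, theta = 198.4349 deg, phi = 130.1401 deg


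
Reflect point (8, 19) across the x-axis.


Reflection across x-axis: (x, y) -> (x, -y)
(8, 19) -> (8, -19)

(8, -19)


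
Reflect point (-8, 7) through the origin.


Reflection through origin: (x, y) -> (-x, -y)
(-8, 7) -> (8, -7)

(8, -7)


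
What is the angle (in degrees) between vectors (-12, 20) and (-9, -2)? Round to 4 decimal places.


dot = -12*-9 + 20*-2 = 68
|u| = 23.3238, |v| = 9.2195
cos(angle) = 0.3162
angle = 71.5651 degrees

71.5651 degrees


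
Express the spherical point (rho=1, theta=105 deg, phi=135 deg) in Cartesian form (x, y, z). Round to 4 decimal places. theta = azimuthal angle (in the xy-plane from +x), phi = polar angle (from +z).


x = 1 * sin(135) * cos(105) = -0.183
y = 1 * sin(135) * sin(105) = 0.683
z = 1 * cos(135) = -0.7071

(-0.183, 0.683, -0.7071)


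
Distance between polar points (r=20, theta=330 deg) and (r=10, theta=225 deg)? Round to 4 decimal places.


d = sqrt(r1^2 + r2^2 - 2*r1*r2*cos(t2-t1))
d = sqrt(20^2 + 10^2 - 2*20*10*cos(225-330)) = 24.5668

24.5668


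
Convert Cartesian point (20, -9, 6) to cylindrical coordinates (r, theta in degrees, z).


r = sqrt(20^2 + (-9)^2) = 21.9317
theta = atan2(-9, 20) = 335.7723 deg
z = 6

r = 21.9317, theta = 335.7723 deg, z = 6


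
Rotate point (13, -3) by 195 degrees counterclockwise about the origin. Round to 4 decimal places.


x' = 13*cos(195) - -3*sin(195) = -13.3335
y' = 13*sin(195) + -3*cos(195) = -0.4669

(-13.3335, -0.4669)


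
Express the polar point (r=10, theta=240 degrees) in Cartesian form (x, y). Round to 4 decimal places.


x = 10 * cos(240) = -5
y = 10 * sin(240) = -8.6603

(-5, -8.6603)


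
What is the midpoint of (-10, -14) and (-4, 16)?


Midpoint = ((-10+-4)/2, (-14+16)/2) = (-7, 1)

(-7, 1)


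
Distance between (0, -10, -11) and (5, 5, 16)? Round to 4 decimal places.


d = sqrt((5-0)^2 + (5--10)^2 + (16--11)^2) = 31.289

31.289


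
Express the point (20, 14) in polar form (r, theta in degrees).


r = sqrt(20^2 + 14^2) = 24.4131
theta = atan2(14, 20) = 34.992 degrees

r = 24.4131, theta = 34.992 degrees


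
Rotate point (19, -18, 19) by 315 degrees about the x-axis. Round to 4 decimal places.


x' = 19
y' = -18*cos(315) - 19*sin(315) = 0.7071
z' = -18*sin(315) + 19*cos(315) = 26.163

(19, 0.7071, 26.163)


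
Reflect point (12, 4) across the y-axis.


Reflection across y-axis: (x, y) -> (-x, y)
(12, 4) -> (-12, 4)

(-12, 4)


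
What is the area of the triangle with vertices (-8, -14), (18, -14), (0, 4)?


Area = |x1(y2-y3) + x2(y3-y1) + x3(y1-y2)| / 2
= |-8*(-14-4) + 18*(4--14) + 0*(-14--14)| / 2
= 234

234


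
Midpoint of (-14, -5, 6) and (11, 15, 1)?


Midpoint = ((-14+11)/2, (-5+15)/2, (6+1)/2) = (-1.5, 5, 3.5)

(-1.5, 5, 3.5)


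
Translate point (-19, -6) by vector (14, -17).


Translation: (x+dx, y+dy) = (-19+14, -6+-17) = (-5, -23)

(-5, -23)


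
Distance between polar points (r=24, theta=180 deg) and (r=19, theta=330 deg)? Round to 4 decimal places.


d = sqrt(r1^2 + r2^2 - 2*r1*r2*cos(t2-t1))
d = sqrt(24^2 + 19^2 - 2*24*19*cos(330-180)) = 41.555

41.555


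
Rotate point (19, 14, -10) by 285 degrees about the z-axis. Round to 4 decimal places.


x' = 19*cos(285) - 14*sin(285) = 18.4405
y' = 19*sin(285) + 14*cos(285) = -14.7291
z' = -10

(18.4405, -14.7291, -10)


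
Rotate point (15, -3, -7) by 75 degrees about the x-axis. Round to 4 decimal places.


x' = 15
y' = -3*cos(75) - -7*sin(75) = 5.985
z' = -3*sin(75) + -7*cos(75) = -4.7095

(15, 5.985, -4.7095)


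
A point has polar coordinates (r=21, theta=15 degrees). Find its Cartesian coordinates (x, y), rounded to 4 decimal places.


x = 21 * cos(15) = 20.2844
y = 21 * sin(15) = 5.4352

(20.2844, 5.4352)


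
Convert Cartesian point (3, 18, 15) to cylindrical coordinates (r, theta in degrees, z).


r = sqrt(3^2 + 18^2) = 18.2483
theta = atan2(18, 3) = 80.5377 deg
z = 15

r = 18.2483, theta = 80.5377 deg, z = 15
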